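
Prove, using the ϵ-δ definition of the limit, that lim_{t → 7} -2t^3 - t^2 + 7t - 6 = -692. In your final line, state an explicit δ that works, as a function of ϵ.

Suppose ϵ > 0. We want δ > 0 such that 0 < |t − 7| < δ implies |(-2t^3 - t^2 + 7t - 6) + 692| < ϵ.
(-2t^3 - t^2 + 7t - 6) + 692 = -2t^3 - t^2 + 7t + 686 = (t − 7)(-2t^2 - 15t - 98).
So |(-2t^3 - t^2 + 7t - 6) + 692| = |t − 7|·|-2t^2 - 15t - 98|.
Assume first that |t − 7| < 1, so |t| < 8. Then |-2t^2 - 15t - 98| ≤ 2·8^2 + 15·8 + 98 = 346.
Hence |(-2t^3 - t^2 + 7t - 6) + 692| ≤ 346|t − 7| < ϵ provided |t − 7| < ϵ/346.
Take δ = min(1, ϵ/346). Then 0 < |t − 7| < δ gives both |t − 7| < 1 and |t − 7| < ϵ/346, so |(-2t^3 - t^2 + 7t - 6) + 692| < ϵ.

δ = min(1, ϵ/346)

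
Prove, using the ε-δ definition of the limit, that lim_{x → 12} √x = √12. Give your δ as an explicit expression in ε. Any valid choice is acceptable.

δ = min(12, √12·ε)

Let ε > 0. We want δ > 0 such that 0 < |x − 12| < δ implies |√x − √12| < ε.
Multiplying by the conjugate, |√x − √12| = |x − 12|/(√x + √12).
Restrict δ ≤ 12 so that |x − 12| < 12 forces x > 0, and then √x + √12 > √12.
Hence |√x − √12| < |x − 12|/√12, which is < ε once |x − 12| < √12·ε.
Take δ = min(12, √12·ε). If 0 < |x − 12| < δ then x > 0 and |√x − √12| < |x − 12|/√12 < ε.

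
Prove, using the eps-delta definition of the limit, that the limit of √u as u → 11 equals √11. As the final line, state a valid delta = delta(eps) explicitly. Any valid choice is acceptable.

Suppose eps > 0. We want delta > 0 such that 0 < |u − 11| < delta implies |√u − √11| < eps.
Rationalise: √u − √11 = (u − 11)/(√u + √11), so |√u − √11| = |u − 11|/(√u + √11).
Restrict delta ≤ 11 so that |u − 11| < 11 forces u > 0, and then √u + √11 > √11.
Hence |√u − √11| < |u − 11|/√11, which is < eps once |u − 11| < √11·eps.
Take delta = min(11, √11·eps). If 0 < |u − 11| < delta then u > 0 and |√u − √11| < |u − 11|/√11 < eps.

delta = min(11, √11·eps)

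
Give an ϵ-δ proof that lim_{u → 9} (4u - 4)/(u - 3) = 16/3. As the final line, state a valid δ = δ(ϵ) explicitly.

Let ϵ > 0. We want δ > 0 with 0 < |u − 9| < δ ⇒ |(4u - 4)/(u - 3) − (16/3)| < ϵ.
Combining over a common denominator, (4u - 4)/(u - 3) − (16/3) = [(4u - 4)·6 − 32·(u - 3)] / [6·(u - 3)] = -8(u − 9) / (6(u - 3)).
So |(4u - 4)/(u - 3) − (16/3)| = 8|u − 9| / (6·|u − 3|).
Restrict δ ≤ 3. Then |u − 9| < 3 gives |u − 3| = |(u − 9) + 6| ≥ 6 − 3 = 3.
Hence |(4u - 4)/(u - 3) − (16/3)| < 8|u − 9|/(6·3) = (4/9)|u − 9|, which is < ϵ once |u − 9| < (9/4)ϵ.
Take δ = min(3, (9/4)ϵ). Then 0 < |u − 9| < δ forces both bounds, so |(4u - 4)/(u - 3) − (16/3)| < ϵ.

δ = min(3, (9/4)ϵ)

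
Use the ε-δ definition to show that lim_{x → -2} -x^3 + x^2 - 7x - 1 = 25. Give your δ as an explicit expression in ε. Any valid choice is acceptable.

δ = min(2, ε/41)

Let ε > 0 be given. We want δ > 0 such that 0 < |x + 2| < δ implies |(-x^3 + x^2 - 7x - 1) − 25| < ε.
(-x^3 + x^2 - 7x - 1) − 25 = -x^3 + x^2 - 7x - 26 = (x + 2)(-x^2 + 3x - 13).
So |(-x^3 + x^2 - 7x - 1) − 25| = |x + 2|·|-x^2 + 3x - 13|.
Require δ ≤ 2. Then |x + 2| < 2 gives |x| < 4, and by the triangle inequality |-x^2 + 3x - 13| ≤ 4^2 + 3·4 + 13 = 41.
Hence |(-x^3 + x^2 - 7x - 1) − 25| ≤ 41|x + 2| < ε provided |x + 2| < ε/41.
Take δ = min(2, ε/41). Then 0 < |x + 2| < δ gives both |x + 2| < 2 and |x + 2| < ε/41, so |(-x^3 + x^2 - 7x - 1) − 25| < ε.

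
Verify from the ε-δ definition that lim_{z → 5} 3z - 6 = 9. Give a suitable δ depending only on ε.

Fix ε > 0. We need δ > 0 so that 0 < |z − 5| < δ implies |(3z - 6) − 9| < ε.
|(3z - 6) − 9| = |3z - 15| = 3|z − 5|.
So 3|z − 5| < ε exactly when |z − 5| < ε/3.
Choosing δ = ε/3 gives |(3z - 6) − 9| = 3|z − 5| < ε whenever |z − 5| < δ.

δ = ε/3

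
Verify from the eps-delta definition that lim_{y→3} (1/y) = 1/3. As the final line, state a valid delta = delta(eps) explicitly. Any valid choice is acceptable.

delta = min(3/2, (9/2)eps)

Let eps > 0 be given. We seek delta > 0 such that 0 < |y − 3| < delta implies |1/y − (1/3)| < eps.
|1/y − (1/3)| = |3 − y|/(3·|y|) = |y − 3|/(3|y|).
Restrict delta ≤ 3/2. Then |y − 3| < 3/2 gives |y| > 3/2, so 3|y| > 9/2.
Then |1/y − (1/3)| < |y − 3|/(9/2), which is < eps when |y − 3| < (9/2)eps.
Take delta = min(3/2, (9/2)eps). Then 0 < |y − 3| < delta gives both |y − 3| < 3/2 and |y − 3| < (9/2)eps, so |1/y − (1/3)| < eps.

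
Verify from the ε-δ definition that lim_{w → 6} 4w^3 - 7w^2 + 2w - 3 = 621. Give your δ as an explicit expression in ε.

δ = min(1, ε/419)

Fix ε > 0. We want δ > 0 such that 0 < |w − 6| < δ implies |(4w^3 - 7w^2 + 2w - 3) − 621| < ε.
(4w^3 - 7w^2 + 2w - 3) − 621 = 4w^3 - 7w^2 + 2w - 624 = (w − 6)(4w^2 + 17w + 104).
So |(4w^3 - 7w^2 + 2w - 3) − 621| = |w − 6|·|4w^2 + 17w + 104|.
Assume first that |w − 6| < 1, so |w| < 7. Then |4w^2 + 17w + 104| ≤ 4·7^2 + 17·7 + 104 = 419.
Hence |(4w^3 - 7w^2 + 2w - 3) − 621| ≤ 419|w − 6| < ε provided |w − 6| < ε/419.
Take δ = min(1, ε/419). Then 0 < |w − 6| < δ gives both |w − 6| < 1 and |w − 6| < ε/419, so |(4w^3 - 7w^2 + 2w - 3) − 621| < ε.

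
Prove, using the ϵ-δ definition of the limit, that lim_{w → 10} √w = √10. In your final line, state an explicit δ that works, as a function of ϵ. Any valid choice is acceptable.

Let ϵ > 0. We want δ > 0 such that 0 < |w − 10| < δ implies |√w − √10| < ϵ.
Rationalise: √w − √10 = (w − 10)/(√w + √10), so |√w − √10| = |w − 10|/(√w + √10).
Restrict δ ≤ 10 so that |w − 10| < 10 forces w > 0, and then √w + √10 > √10.
Hence |√w − √10| < |w − 10|/√10, which is < ϵ once |w − 10| < √10·ϵ.
Take δ = min(10, √10·ϵ). If 0 < |w − 10| < δ then w > 0 and |√w − √10| < |w − 10|/√10 < ϵ.

δ = min(10, √10·ϵ)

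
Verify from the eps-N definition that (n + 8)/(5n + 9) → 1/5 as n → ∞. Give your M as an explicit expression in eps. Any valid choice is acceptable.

Suppose eps > 0. For n ≥ 1, |(n + 8)/(5n + 9) − (1/5)| = |31|/(5(5n + 9)) = 31/(5(5n + 9)).
Since 5n + 9 ≥ 5n for n ≥ 1, this is ≤ 31/(5·5n) = (31/25)/n.
So |(n + 8)/(5n + 9) − (1/5)| < eps whenever n > (31/25)/eps.
Take M = (31/25)/eps. If n > M then |(n + 8)/(5n + 9) − (1/5)| ≤ (31/25)/n < eps.

M = (31/25)/eps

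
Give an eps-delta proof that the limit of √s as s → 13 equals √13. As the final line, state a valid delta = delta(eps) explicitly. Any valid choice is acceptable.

Let eps > 0. We want delta > 0 such that 0 < |s − 13| < delta implies |√s − √13| < eps.
Multiplying by the conjugate, |√s − √13| = |s − 13|/(√s + √13).
Restrict delta ≤ 13 so that |s − 13| < 13 forces s > 0, and then √s + √13 > √13.
Hence |√s − √13| < |s − 13|/√13, which is < eps once |s − 13| < √13·eps.
Take delta = min(13, √13·eps). If 0 < |s − 13| < delta then s > 0 and |√s − √13| < |s − 13|/√13 < eps.

delta = min(13, √13·eps)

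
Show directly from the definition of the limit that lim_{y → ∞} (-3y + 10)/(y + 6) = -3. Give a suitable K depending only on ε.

Fix ε > 0. We seek K > 0 such that y > K implies |(-3y + 10)/(y + 6) + 3| < ε.
(-3y + 10)/(y + 6) + 3 = ((-3y + 10) − (-3)(y + 6)) / ((y + 6)) = 28/((y + 6)).
For y > 0 we have y + 6 > y, so |(-3y + 10)/(y + 6) + 3| = 28/((y + 6)) < 28/(y) = 28/y.
Thus |(-3y + 10)/(y + 6) + 3| < ε whenever y > 28/ε.
Take K = 28/ε. If y > K then |(-3y + 10)/(y + 6) + 3| < 28/y < ε.

K = 28/ε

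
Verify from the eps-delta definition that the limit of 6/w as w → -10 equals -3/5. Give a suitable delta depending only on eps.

delta = min(5, (25/3)eps)

Let eps > 0 be given. We seek delta > 0 such that 0 < |w + 10| < delta implies |6/w + 3/5| < eps.
|6/w + 3/5| = 6·|-10 − w|/(10·|w|) = 6|w + 10|/(10|w|).
Restrict delta ≤ 5. Then |w + 10| < 5 gives |w| > 5, so 10|w| > 50.
Then |6/w + 3/5| < 6|w + 10|/50, which is < eps when |w + 10| < (25/3)eps.
Take delta = min(5, (25/3)eps). Then 0 < |w + 10| < delta gives both |w + 10| < 5 and |w + 10| < (25/3)eps, so |6/w + 3/5| < eps.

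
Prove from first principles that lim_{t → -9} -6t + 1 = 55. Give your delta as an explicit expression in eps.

Let eps > 0 be given. We need delta > 0 so that 0 < |t + 9| < delta implies |(-6t + 1) − 55| < eps.
|(-6t + 1) − 55| = |-6t - 54| = 6|t + 9|.
So 6|t + 9| < eps exactly when |t + 9| < eps/6.
Choosing delta = eps/6 gives |(-6t + 1) − 55| = 6|t + 9| < eps whenever |t + 9| < delta.

delta = eps/6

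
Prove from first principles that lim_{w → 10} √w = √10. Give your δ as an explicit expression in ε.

Let ε > 0. We want δ > 0 such that 0 < |w − 10| < δ implies |√w − √10| < ε.
Multiplying by the conjugate, |√w − √10| = |w − 10|/(√w + √10).
Restrict δ ≤ 10 so that |w − 10| < 10 forces w > 0, and then √w + √10 > √10.
Hence |√w − √10| < |w − 10|/√10, which is < ε once |w − 10| < √10·ε.
Take δ = min(10, √10·ε). If 0 < |w − 10| < δ then w > 0 and |√w − √10| < |w − 10|/√10 < ε.

δ = min(10, √10·ε)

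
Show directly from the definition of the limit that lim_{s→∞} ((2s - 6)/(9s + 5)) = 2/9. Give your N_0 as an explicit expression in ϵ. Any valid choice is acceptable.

N_0 = (64/81)/ϵ

Suppose ϵ > 0. We seek N_0 > 0 such that s > N_0 implies |(2s - 6)/(9s + 5) − (2/9)| < ϵ.
(2s - 6)/(9s + 5) − (2/9) = (9(2s - 6) − 2(9s + 5)) / (9(9s + 5)) = -64/(9(9s + 5)).
For s > 0 we have 9s + 5 > 9s, so |(2s - 6)/(9s + 5) − (2/9)| = 64/(9(9s + 5)) < 64/(9·9s) = (64/81)/s.
Thus |(2s - 6)/(9s + 5) − (2/9)| < ϵ whenever s > (64/81)/ϵ.
Take N_0 = (64/81)/ϵ. If s > N_0 then |(2s - 6)/(9s + 5) − (2/9)| < (64/81)/s < ϵ.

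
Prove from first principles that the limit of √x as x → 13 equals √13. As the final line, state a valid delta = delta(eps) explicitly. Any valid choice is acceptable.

delta = min(13, √13·eps)

Suppose eps > 0. We want delta > 0 such that 0 < |x − 13| < delta implies |√x − √13| < eps.
Multiplying by the conjugate, |√x − √13| = |x − 13|/(√x + √13).
Restrict delta ≤ 13 so that |x − 13| < 13 forces x > 0, and then √x + √13 > √13.
Hence |√x − √13| < |x − 13|/√13, which is < eps once |x − 13| < √13·eps.
Take delta = min(13, √13·eps). If 0 < |x − 13| < delta then x > 0 and |√x − √13| < |x − 13|/√13 < eps.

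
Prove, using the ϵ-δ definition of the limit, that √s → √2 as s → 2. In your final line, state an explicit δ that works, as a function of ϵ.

Suppose ϵ > 0. We want δ > 0 such that 0 < |s − 2| < δ implies |√s − √2| < ϵ.
Multiplying by the conjugate, |√s − √2| = |s − 2|/(√s + √2).
Restrict δ ≤ 2 so that |s − 2| < 2 forces s > 0, and then √s + √2 > √2.
Hence |√s − √2| < |s − 2|/√2, which is < ϵ once |s − 2| < √2·ϵ.
Take δ = min(2, √2·ϵ). If 0 < |s − 2| < δ then s > 0 and |√s − √2| < |s − 2|/√2 < ϵ.

δ = min(2, √2·ϵ)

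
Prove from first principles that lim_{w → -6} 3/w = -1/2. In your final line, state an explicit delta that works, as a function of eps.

delta = min(3, 6eps)

Fix eps > 0. We seek delta > 0 such that 0 < |w + 6| < delta implies |3/w + 1/2| < eps.
|3/w + 1/2| = 3·|-6 − w|/(6·|w|) = 3|w + 6|/(6|w|).
Restrict delta ≤ 3. Then |w + 6| < 3 gives |w| > 3, so 6|w| > 18.
Then |3/w + 1/2| < 3|w + 6|/18, which is < eps when |w + 6| < 6eps.
Take delta = min(3, 6eps). Then 0 < |w + 6| < delta gives both |w + 6| < 3 and |w + 6| < 6eps, so |3/w + 1/2| < eps.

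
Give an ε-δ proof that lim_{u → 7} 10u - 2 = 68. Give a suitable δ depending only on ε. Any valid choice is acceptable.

δ = ε/10

Let ε > 0 be given. We need δ > 0 so that 0 < |u − 7| < δ implies |(10u - 2) − 68| < ε.
|(10u - 2) − 68| = |10u - 70| = 10|u − 7|.
Thus it suffices that |u − 7| < ε/10.
Choosing δ = ε/10 gives |(10u - 2) − 68| = 10|u − 7| < ε whenever |u − 7| < δ.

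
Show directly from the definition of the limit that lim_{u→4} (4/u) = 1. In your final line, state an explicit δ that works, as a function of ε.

Suppose ε > 0. We seek δ > 0 such that 0 < |u − 4| < δ implies |4/u − 1| < ε.
|4/u − 1| = 4·|4 − u|/(4·|u|) = 4|u − 4|/(4|u|).
Require δ ≤ 2 so that |u| > 4 − 2 = 2, hence 4|u| > 8.
Then |4/u − 1| < 4|u − 4|/8, which is < ε when |u − 4| < 2ε.
Take δ = min(2, 2ε). Then 0 < |u − 4| < δ gives both |u − 4| < 2 and |u − 4| < 2ε, so |4/u − 1| < ε.

δ = min(2, 2ε)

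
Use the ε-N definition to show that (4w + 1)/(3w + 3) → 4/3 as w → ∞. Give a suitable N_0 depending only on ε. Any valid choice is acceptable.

N_0 = 1/ε

Let ε > 0 be given. We seek N_0 > 0 such that w > N_0 implies |(4w + 1)/(3w + 3) − (4/3)| < ε.
(4w + 1)/(3w + 3) − (4/3) = (3(4w + 1) − 4(3w + 3)) / (3(3w + 3)) = -9/(3(3w + 3)).
For w > 0 we have 3w + 3 > 3w, so |(4w + 1)/(3w + 3) − (4/3)| = 9/(3(3w + 3)) < 9/(3·3w) = 1/w.
Thus |(4w + 1)/(3w + 3) − (4/3)| < ε whenever w > 1/ε.
Take N_0 = 1/ε. If w > N_0 then |(4w + 1)/(3w + 3) − (4/3)| < 1/w < ε.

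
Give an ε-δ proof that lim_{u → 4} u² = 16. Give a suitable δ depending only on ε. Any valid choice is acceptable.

Fix ε > 0. We seek δ > 0 with 0 < |u − 4| < δ ⇒ |u² − 16| < ε.
Factor: u² − 16 = (u − 4)(u + 4), so |u² − 16| = |u − 4|·|u + 4|.
Restrict δ ≤ 1. Then |u − 4| < 1 gives |u| < 5, so by the triangle inequality |u + 4| ≤ 5 + 4 = 9.
Hence |u² − 16| ≤ 9|u − 4|, which is < ε once |u − 4| < ε/9.
Take δ = min(1, ε/9). If 0 < |u − 4| < δ then both bounds hold and |u² − 16| ≤ 9|u − 4| < 9·(ε/9) = ε.

δ = min(1, ε/9)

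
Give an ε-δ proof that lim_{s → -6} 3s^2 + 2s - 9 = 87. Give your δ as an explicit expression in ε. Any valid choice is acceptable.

Fix ε > 0. We want δ > 0 such that 0 < |s + 6| < δ implies |(3s^2 + 2s - 9) − 87| < ε.
(3s^2 + 2s - 9) − 87 = 3s^2 + 2s - 96 = (s + 6)(3s - 16).
So |(3s^2 + 2s - 9) − 87| = |s + 6|·|3s - 16|.
Require δ ≤ 1. Then |s + 6| < 1 gives |s| < 7, and by the triangle inequality |3s - 16| ≤ 3·7 + 16 = 37.
Hence |(3s^2 + 2s - 9) − 87| ≤ 37|s + 6| < ε provided |s + 6| < ε/37.
Take δ = min(1, ε/37). Then 0 < |s + 6| < δ gives both |s + 6| < 1 and |s + 6| < ε/37, so |(3s^2 + 2s - 9) − 87| < ε.

δ = min(1, ε/37)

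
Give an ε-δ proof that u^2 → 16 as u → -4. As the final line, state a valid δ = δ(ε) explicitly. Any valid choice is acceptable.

Let ε > 0. We seek δ > 0 with 0 < |u + 4| < δ ⇒ |u^2 − 16| < ε.
Factor: u^2 − 16 = (u + 4)(u - 4), so |u^2 − 16| = |u + 4|·|u - 4|.
Impose δ ≤ 1 so that |u| < 5; then |u - 4| ≤ 9.
Hence |u^2 − 16| ≤ 9|u + 4|, which is < ε once |u + 4| < ε/9.
Take δ = min(1, ε/9). If 0 < |u + 4| < δ then both bounds hold and |u^2 − 16| ≤ 9|u + 4| < 9·(ε/9) = ε.

δ = min(1, ε/9)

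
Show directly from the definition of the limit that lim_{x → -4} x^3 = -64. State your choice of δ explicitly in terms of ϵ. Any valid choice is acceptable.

Fix ϵ > 0. We seek δ > 0 with 0 < |x + 4| < δ ⇒ |x^3 + 64| < ϵ.
Factor: x^3 + 64 = (x + 4)(x^2 - 4x + 16), so |x^3 + 64| = |x + 4|·|x^2 - 4x + 16|.
Impose δ ≤ 2 so that |x| < 6; then |x^2 - 4x + 16| ≤ 76.
Hence |x^3 + 64| ≤ 76|x + 4|, which is < ϵ once |x + 4| < ϵ/76.
Take δ = min(2, ϵ/76). If 0 < |x + 4| < δ then both bounds hold and |x^3 + 64| ≤ 76|x + 4| < 76·(ϵ/76) = ϵ.

δ = min(2, ϵ/76)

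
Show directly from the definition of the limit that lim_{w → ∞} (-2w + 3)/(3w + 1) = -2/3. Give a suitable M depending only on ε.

Fix ε > 0. We seek M > 0 such that w > M implies |(-2w + 3)/(3w + 1) + 2/3| < ε.
(-2w + 3)/(3w + 1) + 2/3 = (3(-2w + 3) − (-2)(3w + 1)) / (3(3w + 1)) = 11/(3(3w + 1)).
For w > 0 we have 3w + 1 > 3w, so |(-2w + 3)/(3w + 1) + 2/3| = 11/(3(3w + 1)) < 11/(3·3w) = (11/9)/w.
Thus |(-2w + 3)/(3w + 1) + 2/3| < ε whenever w > (11/9)/ε.
Take M = (11/9)/ε. If w > M then |(-2w + 3)/(3w + 1) + 2/3| < (11/9)/w < ε.

M = (11/9)/ε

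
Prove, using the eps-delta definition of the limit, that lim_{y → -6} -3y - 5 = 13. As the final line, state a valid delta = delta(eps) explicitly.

delta = eps/3

Suppose eps > 0. We need delta > 0 so that 0 < |y + 6| < delta implies |(-3y - 5) − 13| < eps.
|(-3y - 5) − 13| = |-3y - 18| = 3|y + 6|.
Thus it suffices that |y + 6| < eps/3.
Take delta = eps/3. If 0 < |y + 6| < delta then |(-3y - 5) − 13| = 3|y + 6| < 3·(eps/3) = eps.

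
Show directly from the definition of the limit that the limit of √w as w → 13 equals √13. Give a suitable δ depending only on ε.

δ = min(13, √13·ε)

Suppose ε > 0. We want δ > 0 such that 0 < |w − 13| < δ implies |√w − √13| < ε.
Rationalise: √w − √13 = (w − 13)/(√w + √13), so |√w − √13| = |w − 13|/(√w + √13).
Restrict δ ≤ 13 so that |w − 13| < 13 forces w > 0, and then √w + √13 > √13.
Hence |√w − √13| < |w − 13|/√13, which is < ε once |w − 13| < √13·ε.
Take δ = min(13, √13·ε). If 0 < |w − 13| < δ then w > 0 and |√w − √13| < |w − 13|/√13 < ε.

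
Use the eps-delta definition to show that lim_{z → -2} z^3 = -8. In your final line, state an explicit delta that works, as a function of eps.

Let eps > 0. We seek delta > 0 with 0 < |z + 2| < delta ⇒ |z^3 + 8| < eps.
Factor: z^3 + 8 = (z + 2)(z^2 - 2z + 4), so |z^3 + 8| = |z + 2|·|z^2 - 2z + 4|.
Impose delta ≤ 1 so that |z| < 3; then |z^2 - 2z + 4| ≤ 19.
Hence |z^3 + 8| ≤ 19|z + 2|, which is < eps once |z + 2| < eps/19.
Take delta = min(1, eps/19). If 0 < |z + 2| < delta then both bounds hold and |z^3 + 8| ≤ 19|z + 2| < 19·(eps/19) = eps.

delta = min(1, eps/19)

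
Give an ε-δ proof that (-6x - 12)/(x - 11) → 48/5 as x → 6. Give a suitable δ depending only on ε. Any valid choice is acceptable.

Let ε > 0. We want δ > 0 with 0 < |x − 6| < δ ⇒ |(-6x - 12)/(x - 11) − (48/5)| < ε.
Combining over a common denominator, (-6x - 12)/(x - 11) − (48/5) = [(-6x - 12)·(-5) − (-48)·(x - 11)] / [(-5)·(x - 11)] = 78(x − 6) / ((-5)(x - 11)).
So |(-6x - 12)/(x - 11) − (48/5)| = 78|x − 6| / (5·|x − 11|).
Require δ ≤ 5/2, so |x − 11| ≥ |-5| − |x − 6| > 5 − 5/2 = 5/2.
Hence |(-6x - 12)/(x - 11) − (48/5)| < 78|x − 6|/(5·(5/2)) = (156/25)|x − 6|, which is < ε once |x − 6| < (25/156)ε.
Take δ = min(5/2, (25/156)ε). Then 0 < |x − 6| < δ forces both bounds, so |(-6x - 12)/(x - 11) − (48/5)| < ε.

δ = min(5/2, (25/156)ε)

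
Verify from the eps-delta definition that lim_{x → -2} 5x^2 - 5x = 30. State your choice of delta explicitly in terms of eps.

Let eps > 0 be given. We want delta > 0 such that 0 < |x + 2| < delta implies |(5x^2 - 5x) − 30| < eps.
(5x^2 - 5x) − 30 = 5x^2 - 5x - 30 = (x + 2)(5x - 15).
So |(5x^2 - 5x) − 30| = |x + 2|·|5x - 15|.
Require delta ≤ 1. Then |x + 2| < 1 gives |x| < 3, and by the triangle inequality |5x - 15| ≤ 5·3 + 15 = 30.
Hence |(5x^2 - 5x) − 30| ≤ 30|x + 2| < eps provided |x + 2| < eps/30.
Choosing delta = min(1, eps/30) ensures both conditions, hence |(5x^2 - 5x) − 30| < eps.

delta = min(1, eps/30)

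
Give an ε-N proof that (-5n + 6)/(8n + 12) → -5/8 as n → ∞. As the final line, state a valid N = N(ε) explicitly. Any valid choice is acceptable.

Suppose ε > 0. For n ≥ 1, |(-5n + 6)/(8n + 12) + 5/8| = |108|/(8(8n + 12)) = 108/(8(8n + 12)).
Since 8n + 12 ≥ 8n for n ≥ 1, this is ≤ 108/(8·8n) = (27/16)/n.
So |(-5n + 6)/(8n + 12) + 5/8| < ε whenever n > (27/16)/ε.
Take N = (27/16)/ε. If n > N then |(-5n + 6)/(8n + 12) + 5/8| ≤ (27/16)/n < ε.

N = (27/16)/ε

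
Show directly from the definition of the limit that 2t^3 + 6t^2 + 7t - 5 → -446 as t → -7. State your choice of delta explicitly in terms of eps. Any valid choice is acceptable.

delta = min(1, eps/255)

Suppose eps > 0. We want delta > 0 such that 0 < |t + 7| < delta implies |(2t^3 + 6t^2 + 7t - 5) + 446| < eps.
(2t^3 + 6t^2 + 7t - 5) + 446 = 2t^3 + 6t^2 + 7t + 441 = (t + 7)(2t^2 - 8t + 63).
So |(2t^3 + 6t^2 + 7t - 5) + 446| = |t + 7|·|2t^2 - 8t + 63|.
Require delta ≤ 1. Then |t + 7| < 1 gives |t| < 8, and by the triangle inequality |2t^2 - 8t + 63| ≤ 2·8^2 + 8·8 + 63 = 255.
Hence |(2t^3 + 6t^2 + 7t - 5) + 446| ≤ 255|t + 7| < eps provided |t + 7| < eps/255.
Take delta = min(1, eps/255). Then 0 < |t + 7| < delta gives both |t + 7| < 1 and |t + 7| < eps/255, so |(2t^3 + 6t^2 + 7t - 5) + 446| < eps.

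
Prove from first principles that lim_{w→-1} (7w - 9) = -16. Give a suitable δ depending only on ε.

δ = ε/7

Let ε > 0. We need δ > 0 so that 0 < |w + 1| < δ implies |(7w - 9) + 16| < ε.
|(7w - 9) + 16| = |7w + 7| = 7|w + 1|.
Thus it suffices that |w + 1| < ε/7.
Take δ = ε/7. If 0 < |w + 1| < δ then |(7w - 9) + 16| = 7|w + 1| < 7·(ε/7) = ε.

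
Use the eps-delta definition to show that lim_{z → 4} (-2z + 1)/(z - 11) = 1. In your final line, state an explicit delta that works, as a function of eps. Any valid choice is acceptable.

delta = min(7/2, (7/6)eps)

Let eps > 0 be given. We want delta > 0 with 0 < |z − 4| < delta ⇒ |(-2z + 1)/(z - 11) − 1| < eps.
Combining over a common denominator, (-2z + 1)/(z - 11) − 1 = [(-2z + 1)·(-7) − (-7)·(z - 11)] / [(-7)·(z - 11)] = 21(z − 4) / ((-7)(z - 11)).
So |(-2z + 1)/(z - 11) − 1| = 21|z − 4| / (7·|z − 11|).
Restrict delta ≤ 7/2. Then |z − 4| < 7/2 gives |z − 11| = |(z − 4) + (-7)| ≥ 7 − 7/2 = 7/2.
Hence |(-2z + 1)/(z - 11) − 1| < 21|z − 4|/(7·(7/2)) = (6/7)|z − 4|, which is < eps once |z − 4| < (7/6)eps.
Take delta = min(7/2, (7/6)eps). Then 0 < |z − 4| < delta forces both bounds, so |(-2z + 1)/(z - 11) − 1| < eps.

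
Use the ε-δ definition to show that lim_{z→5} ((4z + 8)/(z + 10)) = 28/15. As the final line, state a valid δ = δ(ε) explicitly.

δ = min(15/2, (225/64)ε)

Let ε > 0 be given. We want δ > 0 with 0 < |z − 5| < δ ⇒ |(4z + 8)/(z + 10) − (28/15)| < ε.
Combining over a common denominator, (4z + 8)/(z + 10) − (28/15) = [(4z + 8)·15 − 28·(z + 10)] / [15·(z + 10)] = 32(z − 5) / (15(z + 10)).
So |(4z + 8)/(z + 10) − (28/15)| = 32|z − 5| / (15·|z + 10|).
Restrict δ ≤ 15/2. Then |z − 5| < 15/2 gives |z + 10| = |(z − 5) + 15| ≥ 15 − 15/2 = 15/2.
Hence |(4z + 8)/(z + 10) − (28/15)| < 32|z − 5|/(15·(15/2)) = (64/225)|z − 5|, which is < ε once |z − 5| < (225/64)ε.
Take δ = min(15/2, (225/64)ε). Then 0 < |z − 5| < δ forces both bounds, so |(4z + 8)/(z + 10) − (28/15)| < ε.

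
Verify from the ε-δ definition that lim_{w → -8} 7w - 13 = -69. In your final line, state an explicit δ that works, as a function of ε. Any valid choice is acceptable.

Suppose ε > 0. We need δ > 0 so that 0 < |w + 8| < δ implies |(7w - 13) + 69| < ε.
Since (7w - 13) + 69 = 7(w + 8), we have |(7w - 13) + 69| = 7|w + 8|.
Thus it suffices that |w + 8| < ε/7.
Choosing δ = ε/7 gives |(7w - 13) + 69| = 7|w + 8| < ε whenever |w + 8| < δ.

δ = ε/7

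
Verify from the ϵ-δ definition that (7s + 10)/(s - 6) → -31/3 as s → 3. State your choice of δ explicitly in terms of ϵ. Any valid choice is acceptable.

δ = min(3/2, (9/104)ϵ)

Let ϵ > 0 be given. We want δ > 0 with 0 < |s − 3| < δ ⇒ |(7s + 10)/(s - 6) + 31/3| < ϵ.
Combining over a common denominator, (7s + 10)/(s - 6) + 31/3 = [(7s + 10)·(-3) − 31·(s - 6)] / [(-3)·(s - 6)] = -52(s − 3) / ((-3)(s - 6)).
So |(7s + 10)/(s - 6) + 31/3| = 52|s − 3| / (3·|s − 6|).
Require δ ≤ 3/2, so |s − 6| ≥ |-3| − |s − 3| > 3 − 3/2 = 3/2.
Hence |(7s + 10)/(s - 6) + 31/3| < 52|s − 3|/(3·(3/2)) = (104/9)|s − 3|, which is < ϵ once |s − 3| < (9/104)ϵ.
Take δ = min(3/2, (9/104)ϵ). Then 0 < |s − 3| < δ forces both bounds, so |(7s + 10)/(s - 6) + 31/3| < ϵ.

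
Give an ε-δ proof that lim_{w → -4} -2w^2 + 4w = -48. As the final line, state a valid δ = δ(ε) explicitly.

δ = min(1, ε/22)

Fix ε > 0. We want δ > 0 such that 0 < |w + 4| < δ implies |(-2w^2 + 4w) + 48| < ε.
(-2w^2 + 4w) + 48 = -2w^2 + 4w + 48 = (w + 4)(-2w + 12).
So |(-2w^2 + 4w) + 48| = |w + 4|·|-2w + 12|.
Assume first that |w + 4| < 1, so |w| < 5. Then |-2w + 12| ≤ 2·5 + 12 = 22.
Hence |(-2w^2 + 4w) + 48| ≤ 22|w + 4| < ε provided |w + 4| < ε/22.
Take δ = min(1, ε/22). Then 0 < |w + 4| < δ gives both |w + 4| < 1 and |w + 4| < ε/22, so |(-2w^2 + 4w) + 48| < ε.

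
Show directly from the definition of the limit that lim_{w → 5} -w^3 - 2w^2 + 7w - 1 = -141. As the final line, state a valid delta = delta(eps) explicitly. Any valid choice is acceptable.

delta = min(2, eps/126)

Let eps > 0. We want delta > 0 such that 0 < |w − 5| < delta implies |(-w^3 - 2w^2 + 7w - 1) + 141| < eps.
(-w^3 - 2w^2 + 7w - 1) + 141 = -w^3 - 2w^2 + 7w + 140 = (w − 5)(-w^2 - 7w - 28).
So |(-w^3 - 2w^2 + 7w - 1) + 141| = |w − 5|·|-w^2 - 7w - 28|.
Require delta ≤ 2. Then |w − 5| < 2 gives |w| < 7, and by the triangle inequality |-w^2 - 7w - 28| ≤ 7^2 + 7·7 + 28 = 126.
Hence |(-w^3 - 2w^2 + 7w - 1) + 141| ≤ 126|w − 5| < eps provided |w − 5| < eps/126.
Take delta = min(2, eps/126). Then 0 < |w − 5| < delta gives both |w − 5| < 2 and |w − 5| < eps/126, so |(-w^3 - 2w^2 + 7w - 1) + 141| < eps.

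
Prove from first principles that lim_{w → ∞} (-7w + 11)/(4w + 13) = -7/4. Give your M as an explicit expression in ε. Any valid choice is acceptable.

Let ε > 0. We seek M > 0 such that w > M implies |(-7w + 11)/(4w + 13) + 7/4| < ε.
(-7w + 11)/(4w + 13) + 7/4 = (4(-7w + 11) − (-7)(4w + 13)) / (4(4w + 13)) = 135/(4(4w + 13)).
For w > 0 we have 4w + 13 > 4w, so |(-7w + 11)/(4w + 13) + 7/4| = 135/(4(4w + 13)) < 135/(4·4w) = (135/16)/w.
Thus |(-7w + 11)/(4w + 13) + 7/4| < ε whenever w > (135/16)/ε.
Take M = (135/16)/ε. If w > M then |(-7w + 11)/(4w + 13) + 7/4| < (135/16)/w < ε.

M = (135/16)/ε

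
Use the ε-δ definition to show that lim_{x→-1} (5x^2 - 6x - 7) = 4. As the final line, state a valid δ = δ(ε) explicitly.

δ = min(1, ε/21)

Let ε > 0 be given. We want δ > 0 such that 0 < |x + 1| < δ implies |(5x^2 - 6x - 7) − 4| < ε.
(5x^2 - 6x - 7) − 4 = 5x^2 - 6x - 11 = (x + 1)(5x - 11).
So |(5x^2 - 6x - 7) − 4| = |x + 1|·|5x - 11|.
Assume first that |x + 1| < 1, so |x| < 2. Then |5x - 11| ≤ 5·2 + 11 = 21.
Hence |(5x^2 - 6x - 7) − 4| ≤ 21|x + 1| < ε provided |x + 1| < ε/21.
Take δ = min(1, ε/21). Then 0 < |x + 1| < δ gives both |x + 1| < 1 and |x + 1| < ε/21, so |(5x^2 - 6x - 7) − 4| < ε.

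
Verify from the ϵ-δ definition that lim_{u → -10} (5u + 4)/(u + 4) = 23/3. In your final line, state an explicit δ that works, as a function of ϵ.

Fix ϵ > 0. We want δ > 0 with 0 < |u + 10| < δ ⇒ |(5u + 4)/(u + 4) − (23/3)| < ϵ.
Combining over a common denominator, (5u + 4)/(u + 4) − (23/3) = [(5u + 4)·(-6) − (-46)·(u + 4)] / [(-6)·(u + 4)] = 16(u + 10) / ((-6)(u + 4)).
So |(5u + 4)/(u + 4) − (23/3)| = 16|u + 10| / (6·|u + 4|).
Restrict δ ≤ 3. Then |u + 10| < 3 gives |u + 4| = |(u + 10) + (-6)| ≥ 6 − 3 = 3.
Hence |(5u + 4)/(u + 4) − (23/3)| < 16|u + 10|/(6·3) = (8/9)|u + 10|, which is < ϵ once |u + 10| < (9/8)ϵ.
Take δ = min(3, (9/8)ϵ). Then 0 < |u + 10| < δ forces both bounds, so |(5u + 4)/(u + 4) − (23/3)| < ϵ.

δ = min(3, (9/8)ϵ)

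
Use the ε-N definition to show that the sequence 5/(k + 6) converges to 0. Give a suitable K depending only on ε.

Suppose ε > 0. For k ≥ 1, |5/(k + 6) − 0| = 5/(k + 6) ≤ 5/k.
We need 5/k < ε, i.e. k > 5/ε.
Take K = 5/ε. If k > K then |5/(k + 6)| ≤ 5/k < ε.

K = 5/ε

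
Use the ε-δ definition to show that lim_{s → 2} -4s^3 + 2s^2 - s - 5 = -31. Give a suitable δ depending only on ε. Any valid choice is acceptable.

δ = min(1, ε/67)

Suppose ε > 0. We want δ > 0 such that 0 < |s − 2| < δ implies |(-4s^3 + 2s^2 - s - 5) + 31| < ε.
(-4s^3 + 2s^2 - s - 5) + 31 = -4s^3 + 2s^2 - s + 26 = (s − 2)(-4s^2 - 6s - 13).
So |(-4s^3 + 2s^2 - s - 5) + 31| = |s − 2|·|-4s^2 - 6s - 13|.
Require δ ≤ 1. Then |s − 2| < 1 gives |s| < 3, and by the triangle inequality |-4s^2 - 6s - 13| ≤ 4·3^2 + 6·3 + 13 = 67.
Hence |(-4s^3 + 2s^2 - s - 5) + 31| ≤ 67|s − 2| < ε provided |s − 2| < ε/67.
Take δ = min(1, ε/67). Then 0 < |s − 2| < δ gives both |s − 2| < 1 and |s − 2| < ε/67, so |(-4s^3 + 2s^2 - s - 5) + 31| < ε.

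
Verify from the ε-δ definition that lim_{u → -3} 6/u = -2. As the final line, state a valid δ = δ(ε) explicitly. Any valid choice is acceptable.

Let ε > 0. We seek δ > 0 such that 0 < |u + 3| < δ implies |6/u + 2| < ε.
|6/u + 2| = 6·|-3 − u|/(3·|u|) = 6|u + 3|/(3|u|).
Require δ ≤ 3/2 so that |u| > 3 − 3/2 = 3/2, hence 3|u| > 9/2.
Then |6/u + 2| < 6|u + 3|/(9/2), which is < ε when |u + 3| < (3/4)ε.
Take δ = min(3/2, (3/4)ε). Then 0 < |u + 3| < δ gives both |u + 3| < 3/2 and |u + 3| < (3/4)ε, so |6/u + 2| < ε.

δ = min(3/2, (3/4)ε)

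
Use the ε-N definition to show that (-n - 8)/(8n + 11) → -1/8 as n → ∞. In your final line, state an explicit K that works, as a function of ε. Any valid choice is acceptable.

K = (53/64)/ε

Let ε > 0 be given. For n ≥ 1, |(-n - 8)/(8n + 11) + 1/8| = |-53|/(8(8n + 11)) = 53/(8(8n + 11)).
Since 8n + 11 ≥ 8n for n ≥ 1, this is ≤ 53/(8·8n) = (53/64)/n.
So |(-n - 8)/(8n + 11) + 1/8| < ε whenever n > (53/64)/ε.
Take K = (53/64)/ε. If n > K then |(-n - 8)/(8n + 11) + 1/8| ≤ (53/64)/n < ε.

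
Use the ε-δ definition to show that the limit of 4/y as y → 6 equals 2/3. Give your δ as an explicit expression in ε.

Fix ε > 0. We seek δ > 0 such that 0 < |y − 6| < δ implies |4/y − (2/3)| < ε.
|4/y − (2/3)| = 4·|6 − y|/(6·|y|) = 4|y − 6|/(6|y|).
Restrict δ ≤ 3. Then |y − 6| < 3 gives |y| > 3, so 6|y| > 18.
Then |4/y − (2/3)| < 4|y − 6|/18, which is < ε when |y − 6| < (9/2)ε.
Take δ = min(3, (9/2)ε). Then 0 < |y − 6| < δ gives both |y − 6| < 3 and |y − 6| < (9/2)ε, so |4/y − (2/3)| < ε.

δ = min(3, (9/2)ε)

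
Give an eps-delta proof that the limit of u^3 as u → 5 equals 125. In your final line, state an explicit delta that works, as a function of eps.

Let eps > 0. We seek delta > 0 with 0 < |u − 5| < delta ⇒ |u^3 − 125| < eps.
Factor: u^3 − 125 = (u − 5)(u^2 + 5u + 25), so |u^3 − 125| = |u − 5|·|u^2 + 5u + 25|.
Restrict delta ≤ 1. Then |u − 5| < 1 gives |u| < 6, so by the triangle inequality |u^2 + 5u + 25| ≤ 6^2 + 5·6 + 25 = 91.
Hence |u^3 − 125| ≤ 91|u − 5|, which is < eps once |u − 5| < eps/91.
Take delta = min(1, eps/91). If 0 < |u − 5| < delta then both bounds hold and |u^3 − 125| ≤ 91|u − 5| < 91·(eps/91) = eps.

delta = min(1, eps/91)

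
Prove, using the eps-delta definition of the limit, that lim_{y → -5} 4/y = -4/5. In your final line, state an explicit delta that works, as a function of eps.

Let eps > 0. We seek delta > 0 such that 0 < |y + 5| < delta implies |4/y + 4/5| < eps.
|4/y + 4/5| = 4·|-5 − y|/(5·|y|) = 4|y + 5|/(5|y|).
Require delta ≤ 5/2 so that |y| > 5 − 5/2 = 5/2, hence 5|y| > 25/2.
Then |4/y + 4/5| < 4|y + 5|/(25/2), which is < eps when |y + 5| < (25/8)eps.
Take delta = min(5/2, (25/8)eps). Then 0 < |y + 5| < delta gives both |y + 5| < 5/2 and |y + 5| < (25/8)eps, so |4/y + 4/5| < eps.

delta = min(5/2, (25/8)eps)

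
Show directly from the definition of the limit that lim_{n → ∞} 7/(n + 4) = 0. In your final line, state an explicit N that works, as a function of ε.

N = 7/ε

Let ε > 0. For n ≥ 1, |7/(n + 4) − 0| = 7/(n + 4) ≤ 7/n.
We need 7/n < ε, i.e. n > 7/ε.
Take N = 7/ε. If n > N then |7/(n + 4)| ≤ 7/n < ε.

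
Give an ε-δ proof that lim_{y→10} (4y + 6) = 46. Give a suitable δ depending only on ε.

Let ε > 0 be given. We need δ > 0 so that 0 < |y − 10| < δ implies |(4y + 6) − 46| < ε.
|(4y + 6) − 46| = |4y - 40| = 4|y − 10|.
Thus it suffices that |y − 10| < ε/4.
Take δ = ε/4. If 0 < |y − 10| < δ then |(4y + 6) − 46| = 4|y − 10| < 4·(ε/4) = ε.

δ = ε/4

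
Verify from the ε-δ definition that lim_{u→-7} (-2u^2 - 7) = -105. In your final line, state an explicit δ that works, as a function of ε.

δ = min(2, ε/32)

Let ε > 0 be given. We want δ > 0 such that 0 < |u + 7| < δ implies |(-2u^2 - 7) + 105| < ε.
(-2u^2 - 7) + 105 = -2u^2 + 98 = (u + 7)(-2u + 14).
So |(-2u^2 - 7) + 105| = |u + 7|·|-2u + 14|.
Require δ ≤ 2. Then |u + 7| < 2 gives |u| < 9, and by the triangle inequality |-2u + 14| ≤ 2·9 + 14 = 32.
Hence |(-2u^2 - 7) + 105| ≤ 32|u + 7| < ε provided |u + 7| < ε/32.
Take δ = min(2, ε/32). Then 0 < |u + 7| < δ gives both |u + 7| < 2 and |u + 7| < ε/32, so |(-2u^2 - 7) + 105| < ε.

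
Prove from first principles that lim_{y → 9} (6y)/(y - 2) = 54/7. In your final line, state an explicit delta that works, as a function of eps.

Suppose eps > 0. We want delta > 0 with 0 < |y − 9| < delta ⇒ |(6y)/(y - 2) − (54/7)| < eps.
Combining over a common denominator, (6y)/(y - 2) − (54/7) = [(6y)·7 − 54·(y - 2)] / [7·(y - 2)] = -12(y − 9) / (7(y - 2)).
So |(6y)/(y - 2) − (54/7)| = 12|y − 9| / (7·|y − 2|).
Restrict delta ≤ 7/2. Then |y − 9| < 7/2 gives |y − 2| = |(y − 9) + 7| ≥ 7 − 7/2 = 7/2.
Hence |(6y)/(y - 2) − (54/7)| < 12|y − 9|/(7·(7/2)) = (24/49)|y − 9|, which is < eps once |y − 9| < (49/24)eps.
Take delta = min(7/2, (49/24)eps). Then 0 < |y − 9| < delta forces both bounds, so |(6y)/(y - 2) − (54/7)| < eps.

delta = min(7/2, (49/24)eps)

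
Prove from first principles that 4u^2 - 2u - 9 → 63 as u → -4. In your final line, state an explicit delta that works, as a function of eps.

Let eps > 0. We want delta > 0 such that 0 < |u + 4| < delta implies |(4u^2 - 2u - 9) − 63| < eps.
(4u^2 - 2u - 9) − 63 = 4u^2 - 2u - 72 = (u + 4)(4u - 18).
So |(4u^2 - 2u - 9) − 63| = |u + 4|·|4u - 18|.
Require delta ≤ 1. Then |u + 4| < 1 gives |u| < 5, and by the triangle inequality |4u - 18| ≤ 4·5 + 18 = 38.
Hence |(4u^2 - 2u - 9) − 63| ≤ 38|u + 4| < eps provided |u + 4| < eps/38.
Take delta = min(1, eps/38). Then 0 < |u + 4| < delta gives both |u + 4| < 1 and |u + 4| < eps/38, so |(4u^2 - 2u - 9) − 63| < eps.

delta = min(1, eps/38)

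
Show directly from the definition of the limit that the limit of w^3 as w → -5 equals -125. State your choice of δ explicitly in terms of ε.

δ = min(1, ε/91)

Let ε > 0. We seek δ > 0 with 0 < |w + 5| < δ ⇒ |w^3 + 125| < ε.
Factor: w^3 + 125 = (w + 5)(w^2 - 5w + 25), so |w^3 + 125| = |w + 5|·|w^2 - 5w + 25|.
Impose δ ≤ 1 so that |w| < 6; then |w^2 - 5w + 25| ≤ 91.
Hence |w^3 + 125| ≤ 91|w + 5|, which is < ε once |w + 5| < ε/91.
Take δ = min(1, ε/91). If 0 < |w + 5| < δ then both bounds hold and |w^3 + 125| ≤ 91|w + 5| < 91·(ε/91) = ε.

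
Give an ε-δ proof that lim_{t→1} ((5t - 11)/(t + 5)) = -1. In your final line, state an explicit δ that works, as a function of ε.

Fix ε > 0. We want δ > 0 with 0 < |t − 1| < δ ⇒ |(5t - 11)/(t + 5) + 1| < ε.
Combining over a common denominator, (5t - 11)/(t + 5) + 1 = [(5t - 11)·6 − (-6)·(t + 5)] / [6·(t + 5)] = 36(t − 1) / (6(t + 5)).
So |(5t - 11)/(t + 5) + 1| = 36|t − 1| / (6·|t + 5|).
Restrict δ ≤ 3. Then |t − 1| < 3 gives |t + 5| = |(t − 1) + 6| ≥ 6 − 3 = 3.
Hence |(5t - 11)/(t + 5) + 1| < 36|t − 1|/(6·3) = 2|t − 1|, which is < ε once |t − 1| < (1/2)ε.
Take δ = min(3, (1/2)ε). Then 0 < |t − 1| < δ forces both bounds, so |(5t - 11)/(t + 5) + 1| < ε.

δ = min(3, (1/2)ε)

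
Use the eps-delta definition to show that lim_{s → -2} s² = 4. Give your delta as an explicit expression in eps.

delta = min(1, eps/5)

Suppose eps > 0. We seek delta > 0 with 0 < |s + 2| < delta ⇒ |s² − 4| < eps.
Factor: s² − 4 = (s + 2)(s - 2), so |s² − 4| = |s + 2|·|s - 2|.
Restrict delta ≤ 1. Then |s + 2| < 1 gives |s| < 3, so by the triangle inequality |s - 2| ≤ 3 + 2 = 5.
Hence |s² − 4| ≤ 5|s + 2|, which is < eps once |s + 2| < eps/5.
Take delta = min(1, eps/5). If 0 < |s + 2| < delta then both bounds hold and |s² − 4| ≤ 5|s + 2| < 5·(eps/5) = eps.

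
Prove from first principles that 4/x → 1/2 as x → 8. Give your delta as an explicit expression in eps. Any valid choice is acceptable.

delta = min(4, 8eps)

Let eps > 0 be given. We seek delta > 0 such that 0 < |x − 8| < delta implies |4/x − (1/2)| < eps.
|4/x − (1/2)| = 4·|8 − x|/(8·|x|) = 4|x − 8|/(8|x|).
Restrict delta ≤ 4. Then |x − 8| < 4 gives |x| > 4, so 8|x| > 32.
Then |4/x − (1/2)| < 4|x − 8|/32, which is < eps when |x − 8| < 8eps.
Take delta = min(4, 8eps). Then 0 < |x − 8| < delta gives both |x − 8| < 4 and |x − 8| < 8eps, so |4/x − (1/2)| < eps.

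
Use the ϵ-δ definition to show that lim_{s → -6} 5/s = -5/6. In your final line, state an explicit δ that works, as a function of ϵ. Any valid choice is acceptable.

δ = min(3, (18/5)ϵ)

Suppose ϵ > 0. We seek δ > 0 such that 0 < |s + 6| < δ implies |5/s + 5/6| < ϵ.
|5/s + 5/6| = 5·|-6 − s|/(6·|s|) = 5|s + 6|/(6|s|).
Require δ ≤ 3 so that |s| > 6 − 3 = 3, hence 6|s| > 18.
Then |5/s + 5/6| < 5|s + 6|/18, which is < ϵ when |s + 6| < (18/5)ϵ.
Take δ = min(3, (18/5)ϵ). Then 0 < |s + 6| < δ gives both |s + 6| < 3 and |s + 6| < (18/5)ϵ, so |5/s + 5/6| < ϵ.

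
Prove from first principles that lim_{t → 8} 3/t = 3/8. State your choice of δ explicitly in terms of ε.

δ = min(4, (32/3)ε)

Let ε > 0 be given. We seek δ > 0 such that 0 < |t − 8| < δ implies |3/t − (3/8)| < ε.
|3/t − (3/8)| = 3·|8 − t|/(8·|t|) = 3|t − 8|/(8|t|).
Restrict δ ≤ 4. Then |t − 8| < 4 gives |t| > 4, so 8|t| > 32.
Then |3/t − (3/8)| < 3|t − 8|/32, which is < ε when |t − 8| < (32/3)ε.
Take δ = min(4, (32/3)ε). Then 0 < |t − 8| < δ gives both |t − 8| < 4 and |t − 8| < (32/3)ε, so |3/t − (3/8)| < ε.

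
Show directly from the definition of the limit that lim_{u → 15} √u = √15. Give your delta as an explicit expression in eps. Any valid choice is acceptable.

delta = min(15, √15·eps)

Fix eps > 0. We want delta > 0 such that 0 < |u − 15| < delta implies |√u − √15| < eps.
Rationalise: √u − √15 = (u − 15)/(√u + √15), so |√u − √15| = |u − 15|/(√u + √15).
Restrict delta ≤ 15 so that |u − 15| < 15 forces u > 0, and then √u + √15 > √15.
Hence |√u − √15| < |u − 15|/√15, which is < eps once |u − 15| < √15·eps.
Take delta = min(15, √15·eps). If 0 < |u − 15| < delta then u > 0 and |√u − √15| < |u − 15|/√15 < eps.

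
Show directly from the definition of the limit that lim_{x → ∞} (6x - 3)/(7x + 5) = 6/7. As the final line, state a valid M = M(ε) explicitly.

Let ε > 0. We seek M > 0 such that x > M implies |(6x - 3)/(7x + 5) − (6/7)| < ε.
(6x - 3)/(7x + 5) − (6/7) = (7(6x - 3) − 6(7x + 5)) / (7(7x + 5)) = -51/(7(7x + 5)).
For x > 0 we have 7x + 5 > 7x, so |(6x - 3)/(7x + 5) − (6/7)| = 51/(7(7x + 5)) < 51/(7·7x) = (51/49)/x.
Thus |(6x - 3)/(7x + 5) − (6/7)| < ε whenever x > (51/49)/ε.
Take M = (51/49)/ε. If x > M then |(6x - 3)/(7x + 5) − (6/7)| < (51/49)/x < ε.

M = (51/49)/ε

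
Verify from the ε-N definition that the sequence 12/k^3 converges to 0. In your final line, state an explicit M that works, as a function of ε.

Let ε > 0 be given. For k ≥ 1, |12/k^3 − 0| = 12/k^3.
12/k^3 < ε ⇔ k^3 > 12/ε ⇔ k > (12/ε)^{1/3}.
Take M = (12/ε)^{1/3}. Then k > M implies 12/k^3 < ε.

M = (12/ε)^{1/3}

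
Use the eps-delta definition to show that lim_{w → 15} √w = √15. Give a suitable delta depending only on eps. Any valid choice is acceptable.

Let eps > 0 be given. We want delta > 0 such that 0 < |w − 15| < delta implies |√w − √15| < eps.
Rationalise: √w − √15 = (w − 15)/(√w + √15), so |√w − √15| = |w − 15|/(√w + √15).
Restrict delta ≤ 15 so that |w − 15| < 15 forces w > 0, and then √w + √15 > √15.
Hence |√w − √15| < |w − 15|/√15, which is < eps once |w − 15| < √15·eps.
Take delta = min(15, √15·eps). If 0 < |w − 15| < delta then w > 0 and |√w − √15| < |w − 15|/√15 < eps.

delta = min(15, √15·eps)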